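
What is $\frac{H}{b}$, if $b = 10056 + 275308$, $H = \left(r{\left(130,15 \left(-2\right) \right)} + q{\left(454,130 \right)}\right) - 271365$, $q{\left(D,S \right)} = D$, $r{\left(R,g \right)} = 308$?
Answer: $- \frac{270603}{285364} \approx -0.94827$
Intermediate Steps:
$H = -270603$ ($H = \left(308 + 454\right) - 271365 = 762 - 271365 = -270603$)
$b = 285364$
$\frac{H}{b} = - \frac{270603}{285364}$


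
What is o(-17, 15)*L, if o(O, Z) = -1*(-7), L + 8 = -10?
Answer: -126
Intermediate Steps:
L = -18 (L = -8 - 10 = -18)
o(O, Z) = 7
o(-17, 15)*L = 7*(-18) = -126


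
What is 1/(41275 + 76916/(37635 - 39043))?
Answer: 352/14509571 ≈ 2.4260e-5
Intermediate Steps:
1/(41275 + 76916/(37635 - 39043)) = 1/(41275 + 76916/(-1408)) = 1/(41275 + 76916*(-1/1408)) = 1/(41275 - 19229/352) = 1/(14509571/352) = 352/14509571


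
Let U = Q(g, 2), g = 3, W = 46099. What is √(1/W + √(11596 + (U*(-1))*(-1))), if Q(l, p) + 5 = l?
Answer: √(46099 + 2125117801*√11594)/46099 ≈ 10.377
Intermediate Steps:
Q(l, p) = -5 + l
U = -2 (U = -5 + 3 = -2)
√(1/W + √(11596 + (U*(-1))*(-1))) = √(1/46099 + √(11596 - 2*(-1)*(-1))) = √(1/46099 + √(11596 + 2*(-1))) = √(1/46099 + √(11596 - 2)) = √(1/46099 + √11594)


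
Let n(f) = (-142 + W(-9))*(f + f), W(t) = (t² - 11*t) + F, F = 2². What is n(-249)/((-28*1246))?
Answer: 747/1246 ≈ 0.59952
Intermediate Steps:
F = 4
W(t) = 4 + t² - 11*t (W(t) = (t² - 11*t) + 4 = 4 + t² - 11*t)
n(f) = 84*f (n(f) = (-142 + (4 + (-9)² - 11*(-9)))*(f + f) = (-142 + (4 + 81 + 99))*(2*f) = (-142 + 184)*(2*f) = 42*(2*f) = 84*f)
n(-249)/((-28*1246)) = (84*(-249))/((-28*1246)) = -20916/(-34888) = -20916*(-1/34888) = 747/1246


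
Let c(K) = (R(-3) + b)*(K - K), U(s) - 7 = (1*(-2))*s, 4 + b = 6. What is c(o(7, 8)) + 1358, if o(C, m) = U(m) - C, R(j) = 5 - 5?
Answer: 1358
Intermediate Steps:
b = 2 (b = -4 + 6 = 2)
R(j) = 0
U(s) = 7 - 2*s (U(s) = 7 + (1*(-2))*s = 7 - 2*s)
o(C, m) = 7 - C - 2*m (o(C, m) = (7 - 2*m) - C = 7 - C - 2*m)
c(K) = 0 (c(K) = (0 + 2)*(K - K) = 2*0 = 0)
c(o(7, 8)) + 1358 = 0 + 1358 = 1358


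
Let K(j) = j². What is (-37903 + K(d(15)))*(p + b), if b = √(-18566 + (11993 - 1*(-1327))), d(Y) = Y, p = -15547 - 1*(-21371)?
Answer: -219436672 - 37678*I*√5246 ≈ -2.1944e+8 - 2.729e+6*I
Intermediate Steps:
p = 5824 (p = -15547 + 21371 = 5824)
b = I*√5246 (b = √(-18566 + (11993 + 1327)) = √(-18566 + 13320) = √(-5246) = I*√5246 ≈ 72.429*I)
(-37903 + K(d(15)))*(p + b) = (-37903 + 15²)*(5824 + I*√5246) = (-37903 + 225)*(5824 + I*√5246) = -37678*(5824 + I*√5246) = -219436672 - 37678*I*√5246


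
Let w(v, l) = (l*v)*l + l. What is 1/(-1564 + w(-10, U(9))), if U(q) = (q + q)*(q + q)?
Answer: -1/1051000 ≈ -9.5148e-7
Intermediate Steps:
U(q) = 4*q² (U(q) = (2*q)*(2*q) = 4*q²)
w(v, l) = l + v*l² (w(v, l) = v*l² + l = l + v*l²)
1/(-1564 + w(-10, U(9))) = 1/(-1564 + (4*9²)*(1 + (4*9²)*(-10))) = 1/(-1564 + (4*81)*(1 + (4*81)*(-10))) = 1/(-1564 + 324*(1 + 324*(-10))) = 1/(-1564 + 324*(1 - 3240)) = 1/(-1564 + 324*(-3239)) = 1/(-1564 - 1049436) = 1/(-1051000) = -1/1051000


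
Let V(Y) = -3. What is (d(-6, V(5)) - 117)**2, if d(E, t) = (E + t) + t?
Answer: 16641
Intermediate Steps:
d(E, t) = E + 2*t
(d(-6, V(5)) - 117)**2 = ((-6 + 2*(-3)) - 117)**2 = ((-6 - 6) - 117)**2 = (-12 - 117)**2 = (-129)**2 = 16641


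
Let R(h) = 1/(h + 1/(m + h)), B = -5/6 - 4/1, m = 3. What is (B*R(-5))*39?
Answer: 377/11 ≈ 34.273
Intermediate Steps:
B = -29/6 (B = -5*⅙ - 4*1 = -⅚ - 4 = -29/6 ≈ -4.8333)
R(h) = 1/(h + 1/(3 + h))
(B*R(-5))*39 = -29*(3 - 5)/(6*(1 + (-5)² + 3*(-5)))*39 = -29*(-2)/(6*(1 + 25 - 15))*39 = -29*(-2)/(6*11)*39 = -29*(-2)/66*39 = -29/6*(-2/11)*39 = (29/33)*39 = 377/11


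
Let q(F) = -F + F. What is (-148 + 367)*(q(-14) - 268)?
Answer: -58692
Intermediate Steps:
q(F) = 0
(-148 + 367)*(q(-14) - 268) = (-148 + 367)*(0 - 268) = 219*(-268) = -58692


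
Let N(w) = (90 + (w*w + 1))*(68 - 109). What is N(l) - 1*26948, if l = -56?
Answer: -159255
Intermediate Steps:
N(w) = -3731 - 41*w**2 (N(w) = (90 + (w**2 + 1))*(-41) = (90 + (1 + w**2))*(-41) = (91 + w**2)*(-41) = -3731 - 41*w**2)
N(l) - 1*26948 = (-3731 - 41*(-56)**2) - 1*26948 = (-3731 - 41*3136) - 26948 = (-3731 - 128576) - 26948 = -132307 - 26948 = -159255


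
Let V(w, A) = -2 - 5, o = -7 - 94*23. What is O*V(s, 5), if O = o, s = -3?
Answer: 15183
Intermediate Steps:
o = -2169 (o = -7 - 2162 = -2169)
V(w, A) = -7
O = -2169
O*V(s, 5) = -2169*(-7) = 15183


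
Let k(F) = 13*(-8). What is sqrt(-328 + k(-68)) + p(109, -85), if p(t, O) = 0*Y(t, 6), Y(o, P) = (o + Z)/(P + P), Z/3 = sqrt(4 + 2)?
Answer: 12*I*sqrt(3) ≈ 20.785*I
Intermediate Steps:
k(F) = -104
Z = 3*sqrt(6) (Z = 3*sqrt(4 + 2) = 3*sqrt(6) ≈ 7.3485)
Y(o, P) = (o + 3*sqrt(6))/(2*P) (Y(o, P) = (o + 3*sqrt(6))/(P + P) = (o + 3*sqrt(6))/((2*P)) = (o + 3*sqrt(6))*(1/(2*P)) = (o + 3*sqrt(6))/(2*P))
p(t, O) = 0 (p(t, O) = 0*((1/2)*(t + 3*sqrt(6))/6) = 0*((1/2)*(1/6)*(t + 3*sqrt(6))) = 0*(sqrt(6)/4 + t/12) = 0)
sqrt(-328 + k(-68)) + p(109, -85) = sqrt(-328 - 104) + 0 = sqrt(-432) + 0 = 12*I*sqrt(3) + 0 = 12*I*sqrt(3)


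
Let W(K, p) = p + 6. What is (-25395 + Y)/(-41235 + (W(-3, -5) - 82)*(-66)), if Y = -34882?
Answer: 8611/5127 ≈ 1.6795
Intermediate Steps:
W(K, p) = 6 + p
(-25395 + Y)/(-41235 + (W(-3, -5) - 82)*(-66)) = (-25395 - 34882)/(-41235 + ((6 - 5) - 82)*(-66)) = -60277/(-41235 + (1 - 82)*(-66)) = -60277/(-41235 - 81*(-66)) = -60277/(-41235 + 5346) = -60277/(-35889) = -60277*(-1/35889) = 8611/5127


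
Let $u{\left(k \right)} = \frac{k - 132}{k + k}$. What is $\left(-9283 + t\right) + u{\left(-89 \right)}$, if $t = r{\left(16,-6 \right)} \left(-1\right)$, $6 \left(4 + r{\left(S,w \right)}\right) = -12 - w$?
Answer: $- \frac{1651263}{178} \approx -9276.8$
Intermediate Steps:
$u{\left(k \right)} = \frac{-132 + k}{2 k}$
$r{\left(S,w \right)} = -6 - \frac{w}{6}$ ($r{\left(S,w \right)} = -4 + \frac{-12 - w}{6} = -4 - \left(2 + \frac{w}{6}\right) = -6 - \frac{w}{6}$)
$t = 5$ ($t = \left(-6 - -1\right) \left(-1\right) = \left(-6 + 1\right) \left(-1\right) = \left(-5\right) \left(-1\right) = 5$)
$\left(-9283 + t\right) + u{\left(-89 \right)} = \left(-9283 + 5\right) + \frac{-132 - 89}{2 \left(-89\right)} = -9278 + \frac{1}{2} \left(- \frac{1}{89}\right) \left(-221\right) = -9278 + \frac{221}{178} = - \frac{1651263}{178}$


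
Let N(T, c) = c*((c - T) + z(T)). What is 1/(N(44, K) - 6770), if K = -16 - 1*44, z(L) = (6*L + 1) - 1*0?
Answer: -1/16430 ≈ -6.0864e-5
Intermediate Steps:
z(L) = 1 + 6*L (z(L) = (1 + 6*L) + 0 = 1 + 6*L)
K = -60 (K = -16 - 44 = -60)
N(T, c) = c*(1 + c + 5*T) (N(T, c) = c*((c - T) + (1 + 6*T)) = c*(1 + c + 5*T))
1/(N(44, K) - 6770) = 1/(-60*(1 - 60 + 5*44) - 6770) = 1/(-60*(1 - 60 + 220) - 6770) = 1/(-60*161 - 6770) = 1/(-9660 - 6770) = 1/(-16430) = -1/16430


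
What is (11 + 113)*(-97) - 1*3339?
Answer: -15367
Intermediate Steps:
(11 + 113)*(-97) - 1*3339 = 124*(-97) - 3339 = -12028 - 3339 = -15367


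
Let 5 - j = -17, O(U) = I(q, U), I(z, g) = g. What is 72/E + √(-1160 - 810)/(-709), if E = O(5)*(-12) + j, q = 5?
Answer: -36/19 - I*√1970/709 ≈ -1.8947 - 0.062602*I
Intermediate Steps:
O(U) = U
j = 22 (j = 5 - 1*(-17) = 5 + 17 = 22)
E = -38 (E = 5*(-12) + 22 = -60 + 22 = -38)
72/E + √(-1160 - 810)/(-709) = 72/(-38) + √(-1160 - 810)/(-709) = 72*(-1/38) + √(-1970)*(-1/709) = -36/19 + (I*√1970)*(-1/709) = -36/19 - I*√1970/709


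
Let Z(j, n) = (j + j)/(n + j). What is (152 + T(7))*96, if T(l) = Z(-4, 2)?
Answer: 14976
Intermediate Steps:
Z(j, n) = 2*j/(j + n) (Z(j, n) = (2*j)/(j + n) = 2*j/(j + n))
T(l) = 4 (T(l) = 2*(-4)/(-4 + 2) = 2*(-4)/(-2) = 2*(-4)*(-1/2) = 4)
(152 + T(7))*96 = (152 + 4)*96 = 156*96 = 14976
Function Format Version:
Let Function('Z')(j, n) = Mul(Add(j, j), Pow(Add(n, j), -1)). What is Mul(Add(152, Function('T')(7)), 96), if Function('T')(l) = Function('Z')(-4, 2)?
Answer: 14976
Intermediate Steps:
Function('Z')(j, n) = Mul(2, j, Pow(Add(j, n), -1)) (Function('Z')(j, n) = Mul(Mul(2, j), Pow(Add(j, n), -1)) = Mul(2, j, Pow(Add(j, n), -1)))
Function('T')(l) = 4 (Function('T')(l) = Mul(2, -4, Pow(Add(-4, 2), -1)) = Mul(2, -4, Pow(-2, -1)) = Mul(2, -4, Rational(-1, 2)) = 4)
Mul(Add(152, Function('T')(7)), 96) = Mul(Add(152, 4), 96) = Mul(156, 96) = 14976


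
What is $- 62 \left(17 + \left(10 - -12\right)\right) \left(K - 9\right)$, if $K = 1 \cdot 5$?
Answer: $9672$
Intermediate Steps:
$K = 5$
$- 62 \left(17 + \left(10 - -12\right)\right) \left(K - 9\right) = - 62 \left(17 + \left(10 - -12\right)\right) \left(5 - 9\right) = - 62 \left(17 + \left(10 + 12\right)\right) \left(-4\right) = - 62 \left(17 + 22\right) \left(-4\right) = - 62 \cdot 39 \left(-4\right) = \left(-62\right) \left(-156\right) = 9672$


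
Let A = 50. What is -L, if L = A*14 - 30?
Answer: -670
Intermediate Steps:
L = 670 (L = 50*14 - 30 = 700 - 30 = 670)
-L = -1*670 = -670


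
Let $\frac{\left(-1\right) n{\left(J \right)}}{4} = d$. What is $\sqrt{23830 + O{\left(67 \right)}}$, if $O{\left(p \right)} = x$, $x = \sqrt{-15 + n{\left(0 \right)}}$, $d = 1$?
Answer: $\sqrt{23830 + i \sqrt{19}} \approx 154.37 + 0.014 i$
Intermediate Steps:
$n{\left(J \right)} = -4$ ($n{\left(J \right)} = \left(-4\right) 1 = -4$)
$x = i \sqrt{19}$ ($x = \sqrt{-15 - 4} = \sqrt{-19} = i \sqrt{19} \approx 4.3589 i$)
$O{\left(p \right)} = i \sqrt{19}$
$\sqrt{23830 + O{\left(67 \right)}} = \sqrt{23830 + i \sqrt{19}}$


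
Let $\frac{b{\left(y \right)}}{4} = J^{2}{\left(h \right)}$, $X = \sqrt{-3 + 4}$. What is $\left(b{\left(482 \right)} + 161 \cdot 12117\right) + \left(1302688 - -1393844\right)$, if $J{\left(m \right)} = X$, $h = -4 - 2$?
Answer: $4647373$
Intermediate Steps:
$h = -6$
$X = 1$ ($X = \sqrt{1} = 1$)
$J{\left(m \right)} = 1$
$b{\left(y \right)} = 4$ ($b{\left(y \right)} = 4 \cdot 1^{2} = 4 \cdot 1 = 4$)
$\left(b{\left(482 \right)} + 161 \cdot 12117\right) + \left(1302688 - -1393844\right) = \left(4 + 161 \cdot 12117\right) + \left(1302688 - -1393844\right) = \left(4 + 1950837\right) + \left(1302688 + 1393844\right) = 1950841 + 2696532 = 4647373$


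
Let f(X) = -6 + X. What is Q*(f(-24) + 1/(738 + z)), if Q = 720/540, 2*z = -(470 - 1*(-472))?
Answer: -32036/801 ≈ -39.995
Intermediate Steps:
z = -471 (z = (-(470 - 1*(-472)))/2 = (-(470 + 472))/2 = (-1*942)/2 = (½)*(-942) = -471)
Q = 4/3 (Q = 720*(1/540) = 4/3 ≈ 1.3333)
Q*(f(-24) + 1/(738 + z)) = 4*((-6 - 24) + 1/(738 - 471))/3 = 4*(-30 + 1/267)/3 = (4/3)*(-8009/267) = -32036/801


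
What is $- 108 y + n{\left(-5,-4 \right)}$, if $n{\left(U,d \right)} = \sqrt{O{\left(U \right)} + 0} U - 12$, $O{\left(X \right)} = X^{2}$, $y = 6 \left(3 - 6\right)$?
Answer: $1907$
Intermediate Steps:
$y = -18$ ($y = 6 \left(-3\right) = -18$)
$n{\left(U,d \right)} = -12 + U \sqrt{U^{2}}$ ($n{\left(U,d \right)} = \sqrt{U^{2} + 0} U - 12 = \sqrt{U^{2}} U - 12 = U \sqrt{U^{2}} - 12 = -12 + U \sqrt{U^{2}}$)
$- 108 y + n{\left(-5,-4 \right)} = \left(-108\right) \left(-18\right) - \left(12 + 5 \sqrt{\left(-5\right)^{2}}\right) = 1944 - \left(12 + 5 \sqrt{25}\right) = 1944 - 37 = 1907$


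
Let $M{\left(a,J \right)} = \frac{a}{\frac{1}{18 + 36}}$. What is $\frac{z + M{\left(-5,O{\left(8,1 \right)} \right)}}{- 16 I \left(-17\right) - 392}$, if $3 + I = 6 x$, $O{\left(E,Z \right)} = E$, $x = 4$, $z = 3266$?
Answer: $\frac{107}{190} \approx 0.56316$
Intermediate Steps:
$M{\left(a,J \right)} = 54 a$ ($M{\left(a,J \right)} = \frac{a}{\frac{1}{54}} = a \frac{1}{\frac{1}{54}} = a 54 = 54 a$)
$I = 21$ ($I = -3 + 6 \cdot 4 = -3 + 24 = 21$)
$\frac{z + M{\left(-5,O{\left(8,1 \right)} \right)}}{- 16 I \left(-17\right) - 392} = \frac{3266 + 54 \left(-5\right)}{\left(-16\right) 21 \left(-17\right) - 392} = \frac{3266 - 270}{\left(-336\right) \left(-17\right) - 392} = \frac{2996}{5712 - 392} = \frac{2996}{5320} = 2996 \cdot \frac{1}{5320} = \frac{107}{190}$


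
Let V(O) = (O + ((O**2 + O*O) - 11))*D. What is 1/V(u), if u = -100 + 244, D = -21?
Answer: -1/873705 ≈ -1.1446e-6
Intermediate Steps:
u = 144
V(O) = 231 - 42*O**2 - 21*O (V(O) = (O + ((O**2 + O*O) - 11))*(-21) = (O + ((O**2 + O**2) - 11))*(-21) = (O + (2*O**2 - 11))*(-21) = (O + (-11 + 2*O**2))*(-21) = (-11 + O + 2*O**2)*(-21) = 231 - 42*O**2 - 21*O)
1/V(u) = 1/(231 - 42*144**2 - 21*144) = 1/(231 - 42*20736 - 3024) = 1/(231 - 870912 - 3024) = 1/(-873705) = -1/873705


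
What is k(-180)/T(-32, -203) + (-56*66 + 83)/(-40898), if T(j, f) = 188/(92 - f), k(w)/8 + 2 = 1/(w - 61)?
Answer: -11613778609/463251646 ≈ -25.070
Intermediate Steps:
k(w) = -16 + 8/(-61 + w) (k(w) = -16 + 8/(w - 61) = -16 + 8/(-61 + w))
k(-180)/T(-32, -203) + (-56*66 + 83)/(-40898) = (8*(123 - 2*(-180))/(-61 - 180))/((-188/(-92 - 203))) + (-56*66 + 83)/(-40898) = (8*(123 + 360)/(-241))/((-188/(-295))) + (-3696 + 83)*(-1/40898) = (8*(-1/241)*483)/((-188*(-1/295))) - 3613*(-1/40898) = -3864/(241*188/295) + 3613/40898 = -3864/241*295/188 + 3613/40898 = -284970/11327 + 3613/40898 = -11613778609/463251646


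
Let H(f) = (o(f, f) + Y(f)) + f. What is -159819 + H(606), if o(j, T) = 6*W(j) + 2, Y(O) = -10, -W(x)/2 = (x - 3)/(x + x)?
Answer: -16081924/101 ≈ -1.5923e+5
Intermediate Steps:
W(x) = -(-3 + x)/x (W(x) = -2*(x - 3)/(x + x) = -2*(-3 + x)/(2*x) = -2*(-3 + x)*1/(2*x) = -(-3 + x)/x)
o(j, T) = 2 + 6*(3 - j)/j (o(j, T) = 6*((3 - j)/j) + 2 = 6*(3 - j)/j + 2 = 2 + 6*(3 - j)/j)
H(f) = -14 + f + 18/f (H(f) = ((-4 + 18/f) - 10) + f = (-14 + 18/f) + f = -14 + f + 18/f)
-159819 + H(606) = -159819 + (-14 + 606 + 18/606) = -159819 + (-14 + 606 + 18*(1/606)) = -159819 + (-14 + 606 + 3/101) = -159819 + 59795/101 = -16081924/101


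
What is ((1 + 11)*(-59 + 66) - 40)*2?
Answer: 88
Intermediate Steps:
((1 + 11)*(-59 + 66) - 40)*2 = (12*7 - 40)*2 = (84 - 40)*2 = 44*2 = 88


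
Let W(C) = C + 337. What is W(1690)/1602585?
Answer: 2027/1602585 ≈ 0.0012648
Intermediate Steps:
W(C) = 337 + C
W(1690)/1602585 = (337 + 1690)/1602585 = 2027*(1/1602585) = 2027/1602585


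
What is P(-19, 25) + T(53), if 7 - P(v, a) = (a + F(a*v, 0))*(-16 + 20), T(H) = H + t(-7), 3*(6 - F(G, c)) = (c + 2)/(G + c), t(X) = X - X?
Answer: -91208/1425 ≈ -64.006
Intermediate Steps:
t(X) = 0
F(G, c) = 6 - (2 + c)/(3*(G + c)) (F(G, c) = 6 - (c + 2)/(3*(G + c)) = 6 - (2 + c)/(3*(G + c)))
T(H) = H (T(H) = H + 0 = H)
P(v, a) = 7 - 4*a - 4*(-2 + 18*a*v)/(3*a*v) (P(v, a) = 7 - (a + (-2 + 17*0 + 18*(a*v))/(3*(a*v + 0)))*(-16 + 20) = 7 - (a + (-2 + 0 + 18*a*v)/(3*((a*v))))*4 = 7 - (a + (1/(a*v))*(-2 + 18*a*v)/3)*4 = 7 - (a + (-2 + 18*a*v)/(3*a*v))*4 = 7 - (4*a + 4*(-2 + 18*a*v)/(3*a*v)) = 7 + (-4*a - 4*(-2 + 18*a*v)/(3*a*v)) = 7 - 4*a - 4*(-2 + 18*a*v)/(3*a*v))
P(-19, 25) + T(53) = (-17 - 4*25 + (8/3)/(25*(-19))) + 53 = (-17 - 100 + (8/3)*(1/25)*(-1/19)) + 53 = (-17 - 100 - 8/1425) + 53 = -166733/1425 + 53 = -91208/1425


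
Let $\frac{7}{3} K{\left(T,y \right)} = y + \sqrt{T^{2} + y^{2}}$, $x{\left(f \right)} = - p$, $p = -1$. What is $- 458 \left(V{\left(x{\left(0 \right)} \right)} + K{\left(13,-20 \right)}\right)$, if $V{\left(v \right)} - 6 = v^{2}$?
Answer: $\frac{5038}{7} - \frac{1374 \sqrt{569}}{7} \approx -3962.4$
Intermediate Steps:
$x{\left(f \right)} = 1$ ($x{\left(f \right)} = \left(-1\right) \left(-1\right) = 1$)
$K{\left(T,y \right)} = \frac{3 y}{7} + \frac{3 \sqrt{T^{2} + y^{2}}}{7}$ ($K{\left(T,y \right)} = \frac{3 \left(y + \sqrt{T^{2} + y^{2}}\right)}{7} = \frac{3 y}{7} + \frac{3 \sqrt{T^{2} + y^{2}}}{7}$)
$V{\left(v \right)} = 6 + v^{2}$
$- 458 \left(V{\left(x{\left(0 \right)} \right)} + K{\left(13,-20 \right)}\right) = - 458 \left(\left(6 + 1^{2}\right) + \left(\frac{3}{7} \left(-20\right) + \frac{3 \sqrt{13^{2} + \left(-20\right)^{2}}}{7}\right)\right) = - 458 \left(\left(6 + 1\right) - \left(\frac{60}{7} - \frac{3 \sqrt{169 + 400}}{7}\right)\right) = - 458 \left(7 - \left(\frac{60}{7} - \frac{3 \sqrt{569}}{7}\right)\right) = - 458 \left(- \frac{11}{7} + \frac{3 \sqrt{569}}{7}\right) = \frac{5038}{7} - \frac{1374 \sqrt{569}}{7}$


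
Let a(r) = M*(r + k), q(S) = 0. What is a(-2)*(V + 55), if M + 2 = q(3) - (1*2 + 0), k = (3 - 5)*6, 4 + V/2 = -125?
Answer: -11368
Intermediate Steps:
V = -258 (V = -8 + 2*(-125) = -8 - 250 = -258)
k = -12 (k = -2*6 = -12)
M = -4 (M = -2 + (0 - (1*2 + 0)) = -2 + (0 - (2 + 0)) = -2 + (0 - 1*2) = -2 + (0 - 2) = -2 - 2 = -4)
a(r) = 48 - 4*r (a(r) = -4*(r - 12) = -4*(-12 + r) = 48 - 4*r)
a(-2)*(V + 55) = (48 - 4*(-2))*(-258 + 55) = (48 + 8)*(-203) = 56*(-203) = -11368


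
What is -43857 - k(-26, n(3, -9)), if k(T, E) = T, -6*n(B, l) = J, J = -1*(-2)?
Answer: -43831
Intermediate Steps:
J = 2
n(B, l) = -⅓ (n(B, l) = -⅙*2 = -⅓)
-43857 - k(-26, n(3, -9)) = -43857 - 1*(-26) = -43857 + 26 = -43831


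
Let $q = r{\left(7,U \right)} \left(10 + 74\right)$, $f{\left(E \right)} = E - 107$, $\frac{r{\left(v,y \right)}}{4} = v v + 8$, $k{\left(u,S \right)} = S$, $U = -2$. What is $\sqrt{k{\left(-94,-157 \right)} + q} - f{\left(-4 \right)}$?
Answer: $111 + \sqrt{18995} \approx 248.82$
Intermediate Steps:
$r{\left(v,y \right)} = 32 + 4 v^{2}$ ($r{\left(v,y \right)} = 4 \left(v v + 8\right) = 4 \left(v^{2} + 8\right) = 4 \left(8 + v^{2}\right) = 32 + 4 v^{2}$)
$f{\left(E \right)} = -107 + E$
$q = 19152$ ($q = \left(32 + 4 \cdot 7^{2}\right) \left(10 + 74\right) = \left(32 + 4 \cdot 49\right) 84 = \left(32 + 196\right) 84 = 228 \cdot 84 = 19152$)
$\sqrt{k{\left(-94,-157 \right)} + q} - f{\left(-4 \right)} = \sqrt{-157 + 19152} - \left(-107 - 4\right) = \sqrt{18995} - -111 = \sqrt{18995} + 111 = 111 + \sqrt{18995}$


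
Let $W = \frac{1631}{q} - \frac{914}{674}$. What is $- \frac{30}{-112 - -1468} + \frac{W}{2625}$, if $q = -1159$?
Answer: $- \frac{358021729}{15447557650} \approx -0.023177$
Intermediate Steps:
$W = - \frac{1079310}{390583}$ ($W = \frac{1631}{-1159} - \frac{914}{674} = 1631 \left(- \frac{1}{1159}\right) - \frac{457}{337} = - \frac{1631}{1159} - \frac{457}{337} = - \frac{1079310}{390583} \approx -2.7633$)
$- \frac{30}{-112 - -1468} + \frac{W}{2625} = - \frac{30}{-112 - -1468} - \frac{1079310}{390583 \cdot 2625} = - \frac{30}{-112 + 1468} - \frac{71954}{68352025} = - \frac{30}{1356} - \frac{71954}{68352025} = \left(-30\right) \frac{1}{1356} - \frac{71954}{68352025} = - \frac{5}{226} - \frac{71954}{68352025} = - \frac{358021729}{15447557650}$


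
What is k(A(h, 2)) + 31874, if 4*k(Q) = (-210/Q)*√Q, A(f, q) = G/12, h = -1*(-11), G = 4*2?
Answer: 31874 - 105*√6/4 ≈ 31810.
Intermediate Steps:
G = 8
h = 11
A(f, q) = ⅔ (A(f, q) = 8/12 = 8*(1/12) = ⅔)
k(Q) = -105/(2*√Q) (k(Q) = ((-210/Q)*√Q)/4 = (-210/√Q)/4 = -105/(2*√Q))
k(A(h, 2)) + 31874 = -105*√6/4 + 31874 = 31874 - 105*√6/4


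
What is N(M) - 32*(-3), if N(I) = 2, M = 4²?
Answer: 98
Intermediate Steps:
M = 16
N(M) - 32*(-3) = 2 - 32*(-3) = 2 + 96 = 98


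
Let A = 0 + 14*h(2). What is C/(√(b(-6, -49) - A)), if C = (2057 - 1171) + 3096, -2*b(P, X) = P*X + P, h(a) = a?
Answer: -1991*I*√43/43 ≈ -303.62*I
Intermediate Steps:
b(P, X) = -P/2 - P*X/2 (b(P, X) = -(P*X + P)/2 = -(P + P*X)/2 = -P/2 - P*X/2)
A = 28 (A = 0 + 14*2 = 0 + 28 = 28)
C = 3982 (C = 886 + 3096 = 3982)
C/(√(b(-6, -49) - A)) = 3982/(√(-½*(-6)*(1 - 49) - 1*28)) = 3982/(√(-½*(-6)*(-48) - 28)) = 3982/(√(-144 - 28)) = 3982/(√(-172)) = 3982/((2*I*√43)) = 3982*(-I*√43/86) = -1991*I*√43/43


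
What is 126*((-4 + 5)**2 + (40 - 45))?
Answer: -504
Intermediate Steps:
126*((-4 + 5)**2 + (40 - 45)) = 126*(1**2 - 5) = 126*(1 - 5) = 126*(-4) = -504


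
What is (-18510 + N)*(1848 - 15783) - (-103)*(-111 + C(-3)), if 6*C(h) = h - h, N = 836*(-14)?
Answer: 421020657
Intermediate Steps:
N = -11704
C(h) = 0 (C(h) = (h - h)/6 = (1/6)*0 = 0)
(-18510 + N)*(1848 - 15783) - (-103)*(-111 + C(-3)) = (-18510 - 11704)*(1848 - 15783) - (-103)*(-111 + 0) = -30214*(-13935) - (-103)*(-111) = 421032090 - 1*11433 = 421032090 - 11433 = 421020657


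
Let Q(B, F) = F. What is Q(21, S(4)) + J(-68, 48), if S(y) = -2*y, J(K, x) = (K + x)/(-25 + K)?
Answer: -724/93 ≈ -7.7849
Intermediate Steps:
J(K, x) = (K + x)/(-25 + K)
Q(21, S(4)) + J(-68, 48) = -2*4 + (-68 + 48)/(-25 - 68) = -8 - 20/(-93) = -8 - 1/93*(-20) = -8 + 20/93 = -724/93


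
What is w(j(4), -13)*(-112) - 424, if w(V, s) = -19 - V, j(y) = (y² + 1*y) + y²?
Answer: 5736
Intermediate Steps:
j(y) = y + 2*y² (j(y) = (y² + y) + y² = (y + y²) + y² = y + 2*y²)
w(j(4), -13)*(-112) - 424 = (-19 - 4*(1 + 2*4))*(-112) - 424 = (-19 - 4*(1 + 8))*(-112) - 424 = (-19 - 4*9)*(-112) - 424 = (-19 - 1*36)*(-112) - 424 = (-19 - 36)*(-112) - 424 = -55*(-112) - 424 = 6160 - 424 = 5736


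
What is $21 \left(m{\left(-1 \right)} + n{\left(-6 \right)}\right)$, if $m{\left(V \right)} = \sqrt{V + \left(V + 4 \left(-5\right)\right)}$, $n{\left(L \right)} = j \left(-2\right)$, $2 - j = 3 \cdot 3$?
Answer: $294 + 21 i \sqrt{22} \approx 294.0 + 98.499 i$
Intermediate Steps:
$j = -7$ ($j = 2 - 3 \cdot 3 = 2 - 9 = -7$)
$n{\left(L \right)} = 14$ ($n{\left(L \right)} = \left(-7\right) \left(-2\right) = 14$)
$m{\left(V \right)} = \sqrt{-20 + 2 V}$ ($m{\left(V \right)} = \sqrt{V + \left(V - 20\right)} = \sqrt{V + \left(-20 + V\right)} = \sqrt{-20 + 2 V}$)
$21 \left(m{\left(-1 \right)} + n{\left(-6 \right)}\right) = 21 \left(\sqrt{-20 + 2 \left(-1\right)} + 14\right) = 21 \left(\sqrt{-20 - 2} + 14\right) = 21 \left(\sqrt{-22} + 14\right) = 21 \left(i \sqrt{22} + 14\right) = 21 \left(14 + i \sqrt{22}\right) = 294 + 21 i \sqrt{22}$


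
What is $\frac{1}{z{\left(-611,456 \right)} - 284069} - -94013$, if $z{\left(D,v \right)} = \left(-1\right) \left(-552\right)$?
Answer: $\frac{26654283720}{283517} \approx 94013.0$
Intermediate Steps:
$z{\left(D,v \right)} = 552$
$\frac{1}{z{\left(-611,456 \right)} - 284069} - -94013 = \frac{1}{552 - 284069} - -94013 = \frac{1}{-283517} + 94013 = - \frac{1}{283517} + 94013 = \frac{26654283720}{283517}$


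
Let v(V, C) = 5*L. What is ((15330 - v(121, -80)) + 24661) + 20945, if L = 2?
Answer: 60926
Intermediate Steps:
v(V, C) = 10 (v(V, C) = 5*2 = 10)
((15330 - v(121, -80)) + 24661) + 20945 = ((15330 - 1*10) + 24661) + 20945 = ((15330 - 10) + 24661) + 20945 = (15320 + 24661) + 20945 = 39981 + 20945 = 60926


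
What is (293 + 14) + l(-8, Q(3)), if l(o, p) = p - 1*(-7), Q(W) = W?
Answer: 317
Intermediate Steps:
l(o, p) = 7 + p (l(o, p) = p + 7 = 7 + p)
(293 + 14) + l(-8, Q(3)) = (293 + 14) + (7 + 3) = 307 + 10 = 317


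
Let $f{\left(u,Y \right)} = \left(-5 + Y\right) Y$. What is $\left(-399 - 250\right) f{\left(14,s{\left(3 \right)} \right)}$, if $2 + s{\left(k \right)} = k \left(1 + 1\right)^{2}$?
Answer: $-32450$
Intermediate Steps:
$s{\left(k \right)} = -2 + 4 k$ ($s{\left(k \right)} = -2 + k \left(1 + 1\right)^{2} = -2 + k 2^{2} = -2 + k 4 = -2 + 4 k$)
$f{\left(u,Y \right)} = Y \left(-5 + Y\right)$
$\left(-399 - 250\right) f{\left(14,s{\left(3 \right)} \right)} = \left(-399 - 250\right) \left(-2 + 4 \cdot 3\right) \left(-5 + \left(-2 + 4 \cdot 3\right)\right) = - 649 \left(-2 + 12\right) \left(-5 + \left(-2 + 12\right)\right) = - 649 \cdot 10 \left(-5 + 10\right) = - 649 \cdot 10 \cdot 5 = \left(-649\right) 50 = -32450$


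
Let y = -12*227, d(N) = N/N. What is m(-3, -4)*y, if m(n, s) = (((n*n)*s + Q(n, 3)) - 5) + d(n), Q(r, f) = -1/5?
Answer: 547524/5 ≈ 1.0950e+5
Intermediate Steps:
Q(r, f) = -1/5 (Q(r, f) = -1*1/5 = -1/5)
d(N) = 1
y = -2724
m(n, s) = -21/5 + s*n**2 (m(n, s) = (((n*n)*s - 1/5) - 5) + 1 = ((n**2*s - 1/5) - 5) + 1 = ((s*n**2 - 1/5) - 5) + 1 = ((-1/5 + s*n**2) - 5) + 1 = (-26/5 + s*n**2) + 1 = -21/5 + s*n**2)
m(-3, -4)*y = (-21/5 - 4*(-3)**2)*(-2724) = (-21/5 - 4*9)*(-2724) = (-21/5 - 36)*(-2724) = -201/5*(-2724) = 547524/5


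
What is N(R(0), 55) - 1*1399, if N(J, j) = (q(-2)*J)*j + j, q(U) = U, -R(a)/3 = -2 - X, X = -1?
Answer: -1674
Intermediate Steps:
R(a) = 3 (R(a) = -3*(-2 - 1*(-1)) = -3*(-2 + 1) = -3*(-1) = 3)
N(J, j) = j - 2*J*j (N(J, j) = (-2*J)*j + j = -2*J*j + j = j - 2*J*j)
N(R(0), 55) - 1*1399 = 55*(1 - 2*3) - 1*1399 = 55*(1 - 6) - 1399 = 55*(-5) - 1399 = -275 - 1399 = -1674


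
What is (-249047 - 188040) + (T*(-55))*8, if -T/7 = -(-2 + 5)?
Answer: -446327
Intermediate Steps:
T = 21 (T = -(-7)*(-2 + 5) = -(-7)*3 = -7*(-3) = 21)
(-249047 - 188040) + (T*(-55))*8 = (-249047 - 188040) + (21*(-55))*8 = -437087 - 1155*8 = -437087 - 9240 = -446327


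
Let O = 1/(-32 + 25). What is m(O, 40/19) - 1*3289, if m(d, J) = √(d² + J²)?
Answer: -3289 + √78761/133 ≈ -3286.9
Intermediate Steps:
O = -⅐ (O = 1/(-7) = -⅐ ≈ -0.14286)
m(d, J) = √(J² + d²)
m(O, 40/19) - 1*3289 = √((40/19)² + (-⅐)²) - 1*3289 = √((40*(1/19))² + 1/49) - 3289 = √((40/19)² + 1/49) - 3289 = √(1600/361 + 1/49) - 3289 = √(78761/17689) - 3289 = √78761/133 - 3289 = -3289 + √78761/133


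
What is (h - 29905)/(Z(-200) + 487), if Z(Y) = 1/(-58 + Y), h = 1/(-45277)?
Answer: -349334240988/5688828665 ≈ -61.407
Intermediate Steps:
h = -1/45277 ≈ -2.2086e-5
(h - 29905)/(Z(-200) + 487) = (-1/45277 - 29905)/(1/(-58 - 200) + 487) = -1354008686/(45277*(1/(-258) + 487)) = -1354008686/(45277*(-1/258 + 487)) = -1354008686/(45277*125645/258) = -1354008686/45277*258/125645 = -349334240988/5688828665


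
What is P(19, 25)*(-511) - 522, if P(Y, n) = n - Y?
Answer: -3588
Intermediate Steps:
P(19, 25)*(-511) - 522 = (25 - 1*19)*(-511) - 522 = (25 - 19)*(-511) - 522 = 6*(-511) - 522 = -3066 - 522 = -3588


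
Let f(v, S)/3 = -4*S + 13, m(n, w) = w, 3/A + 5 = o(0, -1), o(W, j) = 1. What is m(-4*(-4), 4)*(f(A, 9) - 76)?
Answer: -580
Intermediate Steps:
A = -¾ (A = 3/(-5 + 1) = 3/(-4) = 3*(-¼) = -¾ ≈ -0.75000)
f(v, S) = 39 - 12*S (f(v, S) = 3*(-4*S + 13) = 3*(13 - 4*S) = 39 - 12*S)
m(-4*(-4), 4)*(f(A, 9) - 76) = 4*((39 - 12*9) - 76) = 4*((39 - 108) - 76) = 4*(-69 - 76) = 4*(-145) = -580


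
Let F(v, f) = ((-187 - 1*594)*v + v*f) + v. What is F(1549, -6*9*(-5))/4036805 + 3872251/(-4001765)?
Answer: -3758575306081/3230868992165 ≈ -1.1633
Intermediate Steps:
F(v, f) = -780*v + f*v (F(v, f) = ((-187 - 594)*v + f*v) + v = (-781*v + f*v) + v = -780*v + f*v)
F(1549, -6*9*(-5))/4036805 + 3872251/(-4001765) = (1549*(-780 - 6*9*(-5)))/4036805 + 3872251/(-4001765) = (1549*(-780 - 54*(-5)))*(1/4036805) + 3872251*(-1/4001765) = (1549*(-780 + 270))*(1/4036805) - 3872251/4001765 = (1549*(-510))*(1/4036805) - 3872251/4001765 = -789990*1/4036805 - 3872251/4001765 = -157998/807361 - 3872251/4001765 = -3758575306081/3230868992165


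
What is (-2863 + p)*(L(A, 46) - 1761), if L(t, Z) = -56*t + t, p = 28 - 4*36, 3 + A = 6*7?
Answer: 11635974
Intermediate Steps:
A = 39 (A = -3 + 6*7 = -3 + 42 = 39)
p = -116 (p = 28 - 144 = -116)
L(t, Z) = -55*t
(-2863 + p)*(L(A, 46) - 1761) = (-2863 - 116)*(-55*39 - 1761) = -2979*(-2145 - 1761) = -2979*(-3906) = 11635974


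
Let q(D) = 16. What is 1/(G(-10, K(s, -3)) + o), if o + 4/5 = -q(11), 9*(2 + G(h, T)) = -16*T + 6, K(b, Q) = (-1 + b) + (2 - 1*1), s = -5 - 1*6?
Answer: 45/64 ≈ 0.70313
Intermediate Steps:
s = -11 (s = -5 - 6 = -11)
K(b, Q) = b (K(b, Q) = (-1 + b) + (2 - 1) = (-1 + b) + 1 = b)
G(h, T) = -4/3 - 16*T/9 (G(h, T) = -2 + (-16*T + 6)/9 = -2 + (6 - 16*T)/9 = -2 + (2/3 - 16*T/9) = -4/3 - 16*T/9)
o = -84/5 (o = -4/5 - 1*16 = -4/5 - 16 = -84/5 ≈ -16.800)
1/(G(-10, K(s, -3)) + o) = 1/((-4/3 - 16/9*(-11)) - 84/5) = 1/((-4/3 + 176/9) - 84/5) = 1/(164/9 - 84/5) = 1/(64/45) = 45/64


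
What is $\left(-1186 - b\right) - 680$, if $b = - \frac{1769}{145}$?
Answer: $- \frac{9269}{5} \approx -1853.8$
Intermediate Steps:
$b = - \frac{61}{5}$ ($b = \left(-1769\right) \frac{1}{145} = - \frac{61}{5} \approx -12.2$)
$\left(-1186 - b\right) - 680 = \left(-1186 - - \frac{61}{5}\right) - 680 = \left(-1186 + \frac{61}{5}\right) - 680 = - \frac{5869}{5} - 680 = - \frac{9269}{5}$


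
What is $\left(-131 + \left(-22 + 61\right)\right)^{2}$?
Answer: $8464$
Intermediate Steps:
$\left(-131 + \left(-22 + 61\right)\right)^{2} = \left(-131 + 39\right)^{2} = \left(-92\right)^{2} = 8464$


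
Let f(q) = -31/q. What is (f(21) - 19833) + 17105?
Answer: -57319/21 ≈ -2729.5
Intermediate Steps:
(f(21) - 19833) + 17105 = (-31/21 - 19833) + 17105 = -416524/21 + 17105 = -57319/21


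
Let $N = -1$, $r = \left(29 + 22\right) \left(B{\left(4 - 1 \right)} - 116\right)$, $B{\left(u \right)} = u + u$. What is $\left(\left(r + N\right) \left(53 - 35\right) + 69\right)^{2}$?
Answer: $10186663041$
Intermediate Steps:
$B{\left(u \right)} = 2 u$
$r = -5610$ ($r = \left(29 + 22\right) \left(2 \left(4 - 1\right) - 116\right) = 51 \left(2 \cdot 3 - 116\right) = 51 \left(6 - 116\right) = 51 \left(-110\right) = -5610$)
$\left(\left(r + N\right) \left(53 - 35\right) + 69\right)^{2} = \left(\left(-5610 - 1\right) \left(53 - 35\right) + 69\right)^{2} = \left(\left(-5611\right) 18 + 69\right)^{2} = \left(-100998 + 69\right)^{2} = \left(-100929\right)^{2} = 10186663041$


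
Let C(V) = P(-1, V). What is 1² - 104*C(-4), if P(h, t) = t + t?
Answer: 833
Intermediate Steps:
P(h, t) = 2*t
C(V) = 2*V
1² - 104*C(-4) = 1² - 208*(-4) = 1 - 104*(-8) = 1 + 832 = 833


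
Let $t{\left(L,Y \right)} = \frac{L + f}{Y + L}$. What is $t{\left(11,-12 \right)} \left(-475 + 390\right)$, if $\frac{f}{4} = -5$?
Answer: $-765$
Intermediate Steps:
$f = -20$ ($f = 4 \left(-5\right) = -20$)
$t{\left(L,Y \right)} = \frac{-20 + L}{L + Y}$ ($t{\left(L,Y \right)} = \frac{L - 20}{Y + L} = \frac{-20 + L}{L + Y}$)
$t{\left(11,-12 \right)} \left(-475 + 390\right) = \frac{-20 + 11}{11 - 12} \left(-475 + 390\right) = \frac{1}{-1} \left(-9\right) \left(-85\right) = \left(-1\right) \left(-9\right) \left(-85\right) = 9 \left(-85\right) = -765$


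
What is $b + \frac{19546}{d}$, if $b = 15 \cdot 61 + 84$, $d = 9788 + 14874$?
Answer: $\frac{12328442}{12331} \approx 999.79$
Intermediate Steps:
$d = 24662$
$b = 999$ ($b = 915 + 84 = 999$)
$b + \frac{19546}{d} = 999 + \frac{19546}{24662} = 999 + 19546 \cdot \frac{1}{24662} = 999 + \frac{9773}{12331} = \frac{12328442}{12331}$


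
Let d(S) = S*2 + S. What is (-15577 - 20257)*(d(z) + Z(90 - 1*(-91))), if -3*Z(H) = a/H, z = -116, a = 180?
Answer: 2259262032/181 ≈ 1.2482e+7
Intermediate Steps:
d(S) = 3*S (d(S) = 2*S + S = 3*S)
Z(H) = -60/H
(-15577 - 20257)*(d(z) + Z(90 - 1*(-91))) = (-15577 - 20257)*(3*(-116) - 60/(90 - 1*(-91))) = -35834*(-348 - 60/(90 + 91)) = -35834*(-348 - 60/181) = -35834*(-63048/181) = 2259262032/181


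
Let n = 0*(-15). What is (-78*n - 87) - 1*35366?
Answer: -35453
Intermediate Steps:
n = 0
(-78*n - 87) - 1*35366 = (-78*0 - 87) - 1*35366 = (0 - 87) - 35366 = -87 - 35366 = -35453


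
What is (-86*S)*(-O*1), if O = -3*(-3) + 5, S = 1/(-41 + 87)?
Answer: 602/23 ≈ 26.174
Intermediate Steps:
S = 1/46 ≈ 0.021739
O = 14 (O = 9 + 5 = 14)
(-86*S)*(-O*1) = (-86*1/46)*(-1*14*1) = -(-602)/23 = -43/23*(-14) = 602/23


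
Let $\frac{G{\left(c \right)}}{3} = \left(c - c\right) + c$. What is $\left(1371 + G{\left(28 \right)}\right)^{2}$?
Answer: $2117025$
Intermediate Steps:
$G{\left(c \right)} = 3 c$ ($G{\left(c \right)} = 3 \left(\left(c - c\right) + c\right) = 3 \left(0 + c\right) = 3 c$)
$\left(1371 + G{\left(28 \right)}\right)^{2} = \left(1371 + 3 \cdot 28\right)^{2} = \left(1371 + 84\right)^{2} = 1455^{2} = 2117025$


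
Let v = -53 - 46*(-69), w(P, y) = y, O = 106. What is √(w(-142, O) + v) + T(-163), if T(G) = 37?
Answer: 37 + √3227 ≈ 93.807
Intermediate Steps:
v = 3121 (v = -53 + 3174 = 3121)
√(w(-142, O) + v) + T(-163) = √(106 + 3121) + 37 = √3227 + 37 = 37 + √3227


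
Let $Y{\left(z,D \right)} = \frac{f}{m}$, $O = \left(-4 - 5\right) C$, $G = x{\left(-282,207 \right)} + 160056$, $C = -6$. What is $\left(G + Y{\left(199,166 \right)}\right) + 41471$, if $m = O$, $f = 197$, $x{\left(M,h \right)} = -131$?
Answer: $\frac{10875581}{54} \approx 2.014 \cdot 10^{5}$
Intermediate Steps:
$G = 159925$ ($G = -131 + 160056 = 159925$)
$O = 54$ ($O = \left(-4 - 5\right) \left(-6\right) = \left(-9\right) \left(-6\right) = 54$)
$m = 54$
$Y{\left(z,D \right)} = \frac{197}{54}$
$\left(G + Y{\left(199,166 \right)}\right) + 41471 = \left(159925 + \frac{197}{54}\right) + 41471 = \frac{8636147}{54} + 41471 = \frac{10875581}{54}$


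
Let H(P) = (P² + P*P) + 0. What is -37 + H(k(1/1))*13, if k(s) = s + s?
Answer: 67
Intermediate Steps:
k(s) = 2*s
H(P) = 2*P² (H(P) = (P² + P²) + 0 = 2*P² + 0 = 2*P²)
-37 + H(k(1/1))*13 = -37 + (2*(2*(1/1))²)*13 = -37 + (2*(2*(1*1))²)*13 = -37 + (2*(2*1)²)*13 = -37 + (2*2²)*13 = -37 + (2*4)*13 = -37 + 8*13 = -37 + 104 = 67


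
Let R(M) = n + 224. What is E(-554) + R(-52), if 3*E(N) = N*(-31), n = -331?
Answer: 16853/3 ≈ 5617.7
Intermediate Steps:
E(N) = -31*N/3 (E(N) = (N*(-31))/3 = (-31*N)/3 = -31*N/3)
R(M) = -107 (R(M) = -331 + 224 = -107)
E(-554) + R(-52) = -31/3*(-554) - 107 = 17174/3 - 107 = 16853/3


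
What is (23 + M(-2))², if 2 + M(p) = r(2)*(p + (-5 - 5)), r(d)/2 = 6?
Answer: 15129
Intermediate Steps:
r(d) = 12 (r(d) = 2*6 = 12)
M(p) = -122 + 12*p (M(p) = -2 + 12*(p + (-5 - 5)) = -2 + 12*(p - 10) = -2 + 12*(-10 + p) = -2 + (-120 + 12*p) = -122 + 12*p)
(23 + M(-2))² = (23 + (-122 + 12*(-2)))² = (23 + (-122 - 24))² = (23 - 146)² = (-123)² = 15129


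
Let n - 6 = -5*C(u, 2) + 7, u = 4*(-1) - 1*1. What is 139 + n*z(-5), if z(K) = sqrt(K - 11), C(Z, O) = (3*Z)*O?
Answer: 139 + 652*I ≈ 139.0 + 652.0*I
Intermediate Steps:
u = -5 (u = -4 - 1 = -5)
C(Z, O) = 3*O*Z
z(K) = sqrt(-11 + K)
n = 163 (n = 6 + (-15*2*(-5) + 7) = 6 + (-5*(-30) + 7) = 6 + (150 + 7) = 6 + 157 = 163)
139 + n*z(-5) = 139 + 163*sqrt(-11 - 5) = 139 + 163*sqrt(-16) = 139 + 163*(4*I) = 139 + 652*I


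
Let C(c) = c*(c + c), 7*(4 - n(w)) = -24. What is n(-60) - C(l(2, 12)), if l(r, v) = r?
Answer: -4/7 ≈ -0.57143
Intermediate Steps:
n(w) = 52/7 (n(w) = 4 - ⅐*(-24) = 4 + 24/7 = 52/7)
C(c) = 2*c² (C(c) = c*(2*c) = 2*c²)
n(-60) - C(l(2, 12)) = 52/7 - 2*2² = 52/7 - 2*4 = 52/7 - 1*8 = 52/7 - 8 = -4/7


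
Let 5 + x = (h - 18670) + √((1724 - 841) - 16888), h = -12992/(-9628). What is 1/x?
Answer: -128642779/2402340566014 - 6889*I*√16005/2402340566014 ≈ -5.3549e-5 - 3.6279e-7*I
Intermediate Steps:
h = 112/83 (h = -12992*(-1/9628) = 112/83 ≈ 1.3494)
x = -1549913/83 + I*√16005 (x = -5 + ((112/83 - 18670) + √((1724 - 841) - 16888)) = -5 + (-1549498/83 + √(883 - 16888)) = -5 + (-1549498/83 + √(-16005)) = -5 + (-1549498/83 + I*√16005) = -1549913/83 + I*√16005 ≈ -18674.0 + 126.51*I)
1/x = 1/(-1549913/83 + I*√16005)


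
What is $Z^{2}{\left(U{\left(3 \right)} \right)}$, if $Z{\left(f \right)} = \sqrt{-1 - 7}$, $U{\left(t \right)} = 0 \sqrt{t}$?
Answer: $-8$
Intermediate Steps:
$U{\left(t \right)} = 0$
$Z{\left(f \right)} = 2 i \sqrt{2}$ ($Z{\left(f \right)} = \sqrt{-8} = 2 i \sqrt{2}$)
$Z^{2}{\left(U{\left(3 \right)} \right)} = \left(2 i \sqrt{2}\right)^{2} = -8$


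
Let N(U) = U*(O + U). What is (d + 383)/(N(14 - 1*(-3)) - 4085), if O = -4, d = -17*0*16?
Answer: -383/3864 ≈ -0.099120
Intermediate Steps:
d = 0 (d = 0*16 = 0)
N(U) = U*(-4 + U)
(d + 383)/(N(14 - 1*(-3)) - 4085) = (0 + 383)/((14 - 1*(-3))*(-4 + (14 - 1*(-3))) - 4085) = 383/((14 + 3)*(-4 + (14 + 3)) - 4085) = 383/(17*(-4 + 17) - 4085) = 383/(17*13 - 4085) = 383/(221 - 4085) = 383/(-3864) = 383*(-1/3864) = -383/3864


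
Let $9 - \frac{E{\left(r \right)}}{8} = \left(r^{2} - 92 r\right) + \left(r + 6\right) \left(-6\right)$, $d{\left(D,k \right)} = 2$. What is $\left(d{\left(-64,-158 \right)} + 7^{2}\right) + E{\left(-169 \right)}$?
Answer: $-360573$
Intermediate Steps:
$E{\left(r \right)} = 360 - 8 r^{2} + 784 r$ ($E{\left(r \right)} = 72 - 8 \left(\left(r^{2} - 92 r\right) + \left(r + 6\right) \left(-6\right)\right) = 72 - 8 \left(\left(r^{2} - 92 r\right) + \left(6 + r\right) \left(-6\right)\right) = 72 - 8 \left(\left(r^{2} - 92 r\right) - \left(36 + 6 r\right)\right) = 72 - 8 \left(-36 + r^{2} - 98 r\right) = 72 + \left(288 - 8 r^{2} + 784 r\right) = 360 - 8 r^{2} + 784 r$)
$\left(d{\left(-64,-158 \right)} + 7^{2}\right) + E{\left(-169 \right)} = \left(2 + 7^{2}\right) + \left(360 - 8 \left(-169\right)^{2} + 784 \left(-169\right)\right) = \left(2 + 49\right) - 360624 = 51 - 360624 = -360573$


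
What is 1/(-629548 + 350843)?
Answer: -1/278705 ≈ -3.5880e-6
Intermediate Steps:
1/(-629548 + 350843) = 1/(-278705) = -1/278705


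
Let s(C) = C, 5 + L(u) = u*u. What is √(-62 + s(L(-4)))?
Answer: I*√51 ≈ 7.1414*I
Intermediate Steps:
L(u) = -5 + u² (L(u) = -5 + u*u = -5 + u²)
√(-62 + s(L(-4))) = √(-62 + (-5 + (-4)²)) = √(-62 + (-5 + 16)) = √(-62 + 11) = √(-51) = I*√51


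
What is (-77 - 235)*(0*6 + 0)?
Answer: 0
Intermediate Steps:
(-77 - 235)*(0*6 + 0) = -312*(0 + 0) = -312*0 = 0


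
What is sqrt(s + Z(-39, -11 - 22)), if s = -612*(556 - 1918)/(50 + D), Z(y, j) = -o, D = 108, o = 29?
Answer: sqrt(32743999)/79 ≈ 72.433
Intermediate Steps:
Z(y, j) = -29 (Z(y, j) = -1*29 = -29)
s = 416772/79 (s = -612*(556 - 1918)/(50 + 108) = -612/(158/(-1362)) = -612/(158*(-1/1362)) = -612/(-79/681) = -612*(-681/79) = 416772/79 ≈ 5275.6)
sqrt(s + Z(-39, -11 - 22)) = sqrt(416772/79 - 29) = sqrt(414481/79) = sqrt(32743999)/79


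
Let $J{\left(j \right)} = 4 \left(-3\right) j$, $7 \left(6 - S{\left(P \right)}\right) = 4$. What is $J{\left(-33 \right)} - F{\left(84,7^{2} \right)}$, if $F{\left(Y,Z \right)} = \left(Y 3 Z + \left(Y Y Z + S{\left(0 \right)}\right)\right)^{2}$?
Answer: $- \frac{6283454629720}{49} \approx -1.2823 \cdot 10^{11}$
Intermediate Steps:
$S{\left(P \right)} = \frac{38}{7}$ ($S{\left(P \right)} = 6 - \frac{4}{7} = \frac{38}{7}$)
$J{\left(j \right)} = - 12 j$
$F{\left(Y,Z \right)} = \left(\frac{38}{7} + Z Y^{2} + 3 Y Z\right)^{2}$ ($F{\left(Y,Z \right)} = \left(Y 3 Z + \left(Y Y Z + \frac{38}{7}\right)\right)^{2} = \left(3 Y Z + \left(Y^{2} Z + \frac{38}{7}\right)\right)^{2} = \left(3 Y Z + \left(Z Y^{2} + \frac{38}{7}\right)\right)^{2} = \left(3 Y Z + \left(\frac{38}{7} + Z Y^{2}\right)\right)^{2} = \left(\frac{38}{7} + Z Y^{2} + 3 Y Z\right)^{2}$)
$J{\left(-33 \right)} - F{\left(84,7^{2} \right)} = \left(-12\right) \left(-33\right) - \frac{\left(38 + 7 \cdot 7^{2} \cdot 84^{2} + 21 \cdot 84 \cdot 7^{2}\right)^{2}}{49} = 396 - \frac{\left(38 + 7 \cdot 49 \cdot 7056 + 21 \cdot 84 \cdot 49\right)^{2}}{49} = 396 - \frac{\left(38 + 2420208 + 86436\right)^{2}}{49} = 396 - \frac{2506682^{2}}{49} = 396 - \frac{1}{49} \cdot 6283454649124 = 396 - \frac{6283454649124}{49} = - \frac{6283454629720}{49}$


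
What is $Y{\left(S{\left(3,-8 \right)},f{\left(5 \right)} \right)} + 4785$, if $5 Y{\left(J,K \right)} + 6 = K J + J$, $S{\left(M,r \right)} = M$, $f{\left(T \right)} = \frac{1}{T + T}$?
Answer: $\frac{239223}{50} \approx 4784.5$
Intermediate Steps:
$f{\left(T \right)} = \frac{1}{2 T}$
$Y{\left(J,K \right)} = - \frac{6}{5} + \frac{J}{5} + \frac{J K}{5}$ ($Y{\left(J,K \right)} = - \frac{6}{5} + \frac{K J + J}{5} = - \frac{6}{5} + \frac{J K + J}{5} = - \frac{6}{5} + \frac{J + J K}{5} = - \frac{6}{5} + \left(\frac{J}{5} + \frac{J K}{5}\right) = - \frac{6}{5} + \frac{J}{5} + \frac{J K}{5}$)
$Y{\left(S{\left(3,-8 \right)},f{\left(5 \right)} \right)} + 4785 = \left(- \frac{6}{5} + \frac{1}{5} \cdot 3 + \frac{1}{5} \cdot 3 \frac{1}{2 \cdot 5}\right) + 4785 = \left(- \frac{6}{5} + \frac{3}{5} + \frac{1}{5} \cdot 3 \cdot \frac{1}{2} \cdot \frac{1}{5}\right) + 4785 = \left(- \frac{6}{5} + \frac{3}{5} + \frac{1}{5} \cdot 3 \cdot \frac{1}{10}\right) + 4785 = \left(- \frac{6}{5} + \frac{3}{5} + \frac{3}{50}\right) + 4785 = - \frac{27}{50} + 4785 = \frac{239223}{50}$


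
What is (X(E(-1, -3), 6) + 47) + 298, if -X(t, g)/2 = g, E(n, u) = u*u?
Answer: 333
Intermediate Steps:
E(n, u) = u²
X(t, g) = -2*g
(X(E(-1, -3), 6) + 47) + 298 = (-2*6 + 47) + 298 = (-12 + 47) + 298 = 35 + 298 = 333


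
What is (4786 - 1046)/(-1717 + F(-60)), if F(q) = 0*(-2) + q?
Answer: -3740/1777 ≈ -2.1047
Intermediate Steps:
F(q) = q (F(q) = 0 + q = q)
(4786 - 1046)/(-1717 + F(-60)) = (4786 - 1046)/(-1717 - 60) = 3740/(-1777) = 3740*(-1/1777) = -3740/1777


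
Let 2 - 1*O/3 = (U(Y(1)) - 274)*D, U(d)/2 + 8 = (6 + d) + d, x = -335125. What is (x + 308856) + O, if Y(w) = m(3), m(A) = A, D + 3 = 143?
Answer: 85457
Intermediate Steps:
D = 140 (D = -3 + 143 = 140)
Y(w) = 3
U(d) = -4 + 4*d (U(d) = -16 + 2*((6 + d) + d) = -16 + 2*(6 + 2*d) = -16 + (12 + 4*d) = -4 + 4*d)
O = 111726 (O = 6 - 3*((-4 + 4*3) - 274)*140 = 6 - 3*((-4 + 12) - 274)*140 = 6 - 3*(8 - 274)*140 = 6 - (-798)*140 = 6 - 3*(-37240) = 6 + 111720 = 111726)
(x + 308856) + O = (-335125 + 308856) + 111726 = -26269 + 111726 = 85457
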